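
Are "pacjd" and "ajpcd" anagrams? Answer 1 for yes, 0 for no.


Strings: "pacjd", "ajpcd"
Sorted first:  acdjp
Sorted second: acdjp
Sorted forms match => anagrams

1


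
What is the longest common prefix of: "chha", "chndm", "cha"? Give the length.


Words: chha, chndm, cha
  Position 0: all 'c' => match
  Position 1: all 'h' => match
  Position 2: ('h', 'n', 'a') => mismatch, stop
LCP = "ch" (length 2)

2


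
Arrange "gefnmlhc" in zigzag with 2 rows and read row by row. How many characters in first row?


Zigzag "gefnmlhc" into 2 rows:
Placing characters:
  'g' => row 0
  'e' => row 1
  'f' => row 0
  'n' => row 1
  'm' => row 0
  'l' => row 1
  'h' => row 0
  'c' => row 1
Rows:
  Row 0: "gfmh"
  Row 1: "enlc"
First row length: 4

4


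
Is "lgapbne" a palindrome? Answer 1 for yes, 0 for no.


Input: lgapbne
Reversed: enbpagl
  Compare pos 0 ('l') with pos 6 ('e'): MISMATCH
  Compare pos 1 ('g') with pos 5 ('n'): MISMATCH
  Compare pos 2 ('a') with pos 4 ('b'): MISMATCH
Result: not a palindrome

0


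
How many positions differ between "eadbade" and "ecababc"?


Comparing "eadbade" and "ecababc" position by position:
  Position 0: 'e' vs 'e' => same
  Position 1: 'a' vs 'c' => DIFFER
  Position 2: 'd' vs 'a' => DIFFER
  Position 3: 'b' vs 'b' => same
  Position 4: 'a' vs 'a' => same
  Position 5: 'd' vs 'b' => DIFFER
  Position 6: 'e' vs 'c' => DIFFER
Positions that differ: 4

4


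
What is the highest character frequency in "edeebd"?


Input: edeebd
Character counts:
  'b': 1
  'd': 2
  'e': 3
Maximum frequency: 3

3


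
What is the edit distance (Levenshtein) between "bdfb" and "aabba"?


Computing edit distance: "bdfb" -> "aabba"
DP table:
           a    a    b    b    a
      0    1    2    3    4    5
  b   1    1    2    2    3    4
  d   2    2    2    3    3    4
  f   3    3    3    3    4    4
  b   4    4    4    3    3    4
Edit distance = dp[4][5] = 4

4


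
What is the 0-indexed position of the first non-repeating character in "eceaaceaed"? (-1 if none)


Input: eceaaceaed
Character frequencies:
  'a': 3
  'c': 2
  'd': 1
  'e': 4
Scanning left to right for freq == 1:
  Position 0 ('e'): freq=4, skip
  Position 1 ('c'): freq=2, skip
  Position 2 ('e'): freq=4, skip
  Position 3 ('a'): freq=3, skip
  Position 4 ('a'): freq=3, skip
  Position 5 ('c'): freq=2, skip
  Position 6 ('e'): freq=4, skip
  Position 7 ('a'): freq=3, skip
  Position 8 ('e'): freq=4, skip
  Position 9 ('d'): unique! => answer = 9

9


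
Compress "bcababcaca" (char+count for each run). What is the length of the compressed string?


Input: bcababcaca
Runs:
  'b' x 1 => "b1"
  'c' x 1 => "c1"
  'a' x 1 => "a1"
  'b' x 1 => "b1"
  'a' x 1 => "a1"
  'b' x 1 => "b1"
  'c' x 1 => "c1"
  'a' x 1 => "a1"
  'c' x 1 => "c1"
  'a' x 1 => "a1"
Compressed: "b1c1a1b1a1b1c1a1c1a1"
Compressed length: 20

20


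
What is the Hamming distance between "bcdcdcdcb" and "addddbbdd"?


Comparing "bcdcdcdcb" and "addddbbdd" position by position:
  Position 0: 'b' vs 'a' => differ
  Position 1: 'c' vs 'd' => differ
  Position 2: 'd' vs 'd' => same
  Position 3: 'c' vs 'd' => differ
  Position 4: 'd' vs 'd' => same
  Position 5: 'c' vs 'b' => differ
  Position 6: 'd' vs 'b' => differ
  Position 7: 'c' vs 'd' => differ
  Position 8: 'b' vs 'd' => differ
Total differences (Hamming distance): 7

7


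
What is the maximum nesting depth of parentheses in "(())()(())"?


Input: "(())()(())"
Tracking depth:
  Position 0 '(': depth becomes 1
  Position 1 '(': depth becomes 2
  Position 2 ')': depth becomes 1
  Position 3 ')': depth becomes 0
  Position 4 '(': depth becomes 1
  Position 5 ')': depth becomes 0
  Position 6 '(': depth becomes 1
  Position 7 '(': depth becomes 2
  Position 8 ')': depth becomes 1
  Position 9 ')': depth becomes 0
Maximum depth reached: 2

2


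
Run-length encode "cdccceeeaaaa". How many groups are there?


Input: cdccceeeaaaa
Scanning for consecutive runs:
  Group 1: 'c' x 1 (positions 0-0)
  Group 2: 'd' x 1 (positions 1-1)
  Group 3: 'c' x 3 (positions 2-4)
  Group 4: 'e' x 3 (positions 5-7)
  Group 5: 'a' x 4 (positions 8-11)
Total groups: 5

5


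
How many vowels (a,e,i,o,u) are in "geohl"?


Input: geohl
Checking each character:
  'g' at position 0: consonant
  'e' at position 1: vowel (running total: 1)
  'o' at position 2: vowel (running total: 2)
  'h' at position 3: consonant
  'l' at position 4: consonant
Total vowels: 2

2


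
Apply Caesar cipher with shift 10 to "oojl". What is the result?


Caesar cipher: shift "oojl" by 10
  'o' (pos 14) + 10 = pos 24 = 'y'
  'o' (pos 14) + 10 = pos 24 = 'y'
  'j' (pos 9) + 10 = pos 19 = 't'
  'l' (pos 11) + 10 = pos 21 = 'v'
Result: yytv

yytv


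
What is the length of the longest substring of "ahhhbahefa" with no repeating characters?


Input: "ahhhbahefa"
Sliding window (track last position of each char):
  Position 0 ('a'): window [0,0] length 1 -- new best
  Position 1 ('h'): window [0,1] length 2 -- new best
  Position 2 ('h'): repeat (last at 1), move window start to 2
  Position 2 ('h'): window [2,2] length 1
  Position 3 ('h'): repeat (last at 2), move window start to 3
  Position 3 ('h'): window [3,3] length 1
  Position 4 ('b'): window [3,4] length 2
  Position 5 ('a'): window [3,5] length 3 -- new best
  Position 6 ('h'): repeat (last at 3), move window start to 4
  Position 6 ('h'): window [4,6] length 3
  Position 7 ('e'): window [4,7] length 4 -- new best
  Position 8 ('f'): window [4,8] length 5 -- new best
  Position 9 ('a'): repeat (last at 5), move window start to 6
  Position 9 ('a'): window [6,9] length 4
Longest substring with no repeats: "bahef" with length 5

5


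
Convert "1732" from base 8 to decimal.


Input: "1732" in base 8
Positional expansion:
  Digit '1' (value 1) x 8^3 = 512
  Digit '7' (value 7) x 8^2 = 448
  Digit '3' (value 3) x 8^1 = 24
  Digit '2' (value 2) x 8^0 = 2
Sum = 986

986


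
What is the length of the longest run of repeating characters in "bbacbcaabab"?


Input: "bbacbcaabab"
Scanning for longest run:
  Position 1 ('b'): continues run of 'b', length=2
  Position 2 ('a'): new char, reset run to 1
  Position 3 ('c'): new char, reset run to 1
  Position 4 ('b'): new char, reset run to 1
  Position 5 ('c'): new char, reset run to 1
  Position 6 ('a'): new char, reset run to 1
  Position 7 ('a'): continues run of 'a', length=2
  Position 8 ('b'): new char, reset run to 1
  Position 9 ('a'): new char, reset run to 1
  Position 10 ('b'): new char, reset run to 1
Longest run: 'b' with length 2

2


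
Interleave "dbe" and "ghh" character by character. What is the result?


Interleaving "dbe" and "ghh":
  Position 0: 'd' from first, 'g' from second => "dg"
  Position 1: 'b' from first, 'h' from second => "bh"
  Position 2: 'e' from first, 'h' from second => "eh"
Result: dgbheh

dgbheh


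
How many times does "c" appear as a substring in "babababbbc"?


Searching for "c" in "babababbbc"
Scanning each position:
  Position 0: "b" => no
  Position 1: "a" => no
  Position 2: "b" => no
  Position 3: "a" => no
  Position 4: "b" => no
  Position 5: "a" => no
  Position 6: "b" => no
  Position 7: "b" => no
  Position 8: "b" => no
  Position 9: "c" => MATCH
Total occurrences: 1

1


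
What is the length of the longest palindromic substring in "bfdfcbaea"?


Input: "bfdfcbaea"
Checking substrings for palindromes:
  [1:4] "fdf" (len 3) => palindrome
  [6:9] "aea" (len 3) => palindrome
Longest palindromic substring: "fdf" with length 3

3


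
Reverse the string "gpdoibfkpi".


Input: gpdoibfkpi
Reading characters right to left:
  Position 9: 'i'
  Position 8: 'p'
  Position 7: 'k'
  Position 6: 'f'
  Position 5: 'b'
  Position 4: 'i'
  Position 3: 'o'
  Position 2: 'd'
  Position 1: 'p'
  Position 0: 'g'
Reversed: ipkfbiodpg

ipkfbiodpg


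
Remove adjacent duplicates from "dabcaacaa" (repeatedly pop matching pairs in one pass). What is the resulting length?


Input: dabcaacaa
Stack-based adjacent duplicate removal:
  Read 'd': push. Stack: d
  Read 'a': push. Stack: da
  Read 'b': push. Stack: dab
  Read 'c': push. Stack: dabc
  Read 'a': push. Stack: dabca
  Read 'a': matches stack top 'a' => pop. Stack: dabc
  Read 'c': matches stack top 'c' => pop. Stack: dab
  Read 'a': push. Stack: daba
  Read 'a': matches stack top 'a' => pop. Stack: dab
Final stack: "dab" (length 3)

3


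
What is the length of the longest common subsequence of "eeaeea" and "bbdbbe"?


LCS of "eeaeea" and "bbdbbe"
DP table:
           b    b    d    b    b    e
      0    0    0    0    0    0    0
  e   0    0    0    0    0    0    1
  e   0    0    0    0    0    0    1
  a   0    0    0    0    0    0    1
  e   0    0    0    0    0    0    1
  e   0    0    0    0    0    0    1
  a   0    0    0    0    0    0    1
LCS length = dp[6][6] = 1

1


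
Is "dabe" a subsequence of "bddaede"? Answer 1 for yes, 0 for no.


Check if "dabe" is a subsequence of "bddaede"
Greedy scan:
  Position 0 ('b'): no match needed
  Position 1 ('d'): matches sub[0] = 'd'
  Position 2 ('d'): no match needed
  Position 3 ('a'): matches sub[1] = 'a'
  Position 4 ('e'): no match needed
  Position 5 ('d'): no match needed
  Position 6 ('e'): no match needed
Only matched 2/4 characters => not a subsequence

0


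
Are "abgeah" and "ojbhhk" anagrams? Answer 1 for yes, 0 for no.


Strings: "abgeah", "ojbhhk"
Sorted first:  aabegh
Sorted second: bhhjko
Differ at position 0: 'a' vs 'b' => not anagrams

0


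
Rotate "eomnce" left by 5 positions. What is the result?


Input: "eomnce", rotate left by 5
First 5 characters: "eomnc"
Remaining characters: "e"
Concatenate remaining + first: "e" + "eomnc" = "eeomnc"

eeomnc


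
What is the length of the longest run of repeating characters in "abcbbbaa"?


Input: "abcbbbaa"
Scanning for longest run:
  Position 1 ('b'): new char, reset run to 1
  Position 2 ('c'): new char, reset run to 1
  Position 3 ('b'): new char, reset run to 1
  Position 4 ('b'): continues run of 'b', length=2
  Position 5 ('b'): continues run of 'b', length=3
  Position 6 ('a'): new char, reset run to 1
  Position 7 ('a'): continues run of 'a', length=2
Longest run: 'b' with length 3

3


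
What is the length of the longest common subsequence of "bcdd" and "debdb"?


LCS of "bcdd" and "debdb"
DP table:
           d    e    b    d    b
      0    0    0    0    0    0
  b   0    0    0    1    1    1
  c   0    0    0    1    1    1
  d   0    1    1    1    2    2
  d   0    1    1    1    2    2
LCS length = dp[4][5] = 2

2


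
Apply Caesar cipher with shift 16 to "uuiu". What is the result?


Caesar cipher: shift "uuiu" by 16
  'u' (pos 20) + 16 = pos 10 = 'k'
  'u' (pos 20) + 16 = pos 10 = 'k'
  'i' (pos 8) + 16 = pos 24 = 'y'
  'u' (pos 20) + 16 = pos 10 = 'k'
Result: kkyk

kkyk


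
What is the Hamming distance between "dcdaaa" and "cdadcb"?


Comparing "dcdaaa" and "cdadcb" position by position:
  Position 0: 'd' vs 'c' => differ
  Position 1: 'c' vs 'd' => differ
  Position 2: 'd' vs 'a' => differ
  Position 3: 'a' vs 'd' => differ
  Position 4: 'a' vs 'c' => differ
  Position 5: 'a' vs 'b' => differ
Total differences (Hamming distance): 6

6


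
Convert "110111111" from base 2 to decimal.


Input: "110111111" in base 2
Positional expansion:
  Digit '1' (value 1) x 2^8 = 256
  Digit '1' (value 1) x 2^7 = 128
  Digit '0' (value 0) x 2^6 = 0
  Digit '1' (value 1) x 2^5 = 32
  Digit '1' (value 1) x 2^4 = 16
  Digit '1' (value 1) x 2^3 = 8
  Digit '1' (value 1) x 2^2 = 4
  Digit '1' (value 1) x 2^1 = 2
  Digit '1' (value 1) x 2^0 = 1
Sum = 447

447


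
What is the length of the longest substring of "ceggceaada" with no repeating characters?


Input: "ceggceaada"
Sliding window (track last position of each char):
  Position 0 ('c'): window [0,0] length 1 -- new best
  Position 1 ('e'): window [0,1] length 2 -- new best
  Position 2 ('g'): window [0,2] length 3 -- new best
  Position 3 ('g'): repeat (last at 2), move window start to 3
  Position 3 ('g'): window [3,3] length 1
  Position 4 ('c'): window [3,4] length 2
  Position 5 ('e'): window [3,5] length 3
  Position 6 ('a'): window [3,6] length 4 -- new best
  Position 7 ('a'): repeat (last at 6), move window start to 7
  Position 7 ('a'): window [7,7] length 1
  Position 8 ('d'): window [7,8] length 2
  Position 9 ('a'): repeat (last at 7), move window start to 8
  Position 9 ('a'): window [8,9] length 2
Longest substring with no repeats: "gcea" with length 4

4


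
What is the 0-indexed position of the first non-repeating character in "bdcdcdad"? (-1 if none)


Input: bdcdcdad
Character frequencies:
  'a': 1
  'b': 1
  'c': 2
  'd': 4
Scanning left to right for freq == 1:
  Position 0 ('b'): unique! => answer = 0

0


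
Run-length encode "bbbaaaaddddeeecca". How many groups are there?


Input: bbbaaaaddddeeecca
Scanning for consecutive runs:
  Group 1: 'b' x 3 (positions 0-2)
  Group 2: 'a' x 4 (positions 3-6)
  Group 3: 'd' x 4 (positions 7-10)
  Group 4: 'e' x 3 (positions 11-13)
  Group 5: 'c' x 2 (positions 14-15)
  Group 6: 'a' x 1 (positions 16-16)
Total groups: 6

6


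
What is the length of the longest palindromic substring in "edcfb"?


Input: "edcfb"
Checking substrings for palindromes:
  No multi-char palindromic substrings found
Longest palindromic substring: "e" with length 1

1


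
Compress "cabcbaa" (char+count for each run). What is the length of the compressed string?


Input: cabcbaa
Runs:
  'c' x 1 => "c1"
  'a' x 1 => "a1"
  'b' x 1 => "b1"
  'c' x 1 => "c1"
  'b' x 1 => "b1"
  'a' x 2 => "a2"
Compressed: "c1a1b1c1b1a2"
Compressed length: 12

12


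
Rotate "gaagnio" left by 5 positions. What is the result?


Input: "gaagnio", rotate left by 5
First 5 characters: "gaagn"
Remaining characters: "io"
Concatenate remaining + first: "io" + "gaagn" = "iogaagn"

iogaagn


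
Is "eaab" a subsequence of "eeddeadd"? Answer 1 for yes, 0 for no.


Check if "eaab" is a subsequence of "eeddeadd"
Greedy scan:
  Position 0 ('e'): matches sub[0] = 'e'
  Position 1 ('e'): no match needed
  Position 2 ('d'): no match needed
  Position 3 ('d'): no match needed
  Position 4 ('e'): no match needed
  Position 5 ('a'): matches sub[1] = 'a'
  Position 6 ('d'): no match needed
  Position 7 ('d'): no match needed
Only matched 2/4 characters => not a subsequence

0


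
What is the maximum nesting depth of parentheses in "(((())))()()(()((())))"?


Input: "(((())))()()(()((())))"
Tracking depth:
  Position 0 '(': depth becomes 1
  Position 1 '(': depth becomes 2
  Position 2 '(': depth becomes 3
  Position 3 '(': depth becomes 4
  Position 4 ')': depth becomes 3
  Position 5 ')': depth becomes 2
  Position 6 ')': depth becomes 1
  Position 7 ')': depth becomes 0
  Position 8 '(': depth becomes 1
  Position 9 ')': depth becomes 0
  Position 10 '(': depth becomes 1
  Position 11 ')': depth becomes 0
  Position 12 '(': depth becomes 1
  Position 13 '(': depth becomes 2
  Position 14 ')': depth becomes 1
  Position 15 '(': depth becomes 2
  Position 16 '(': depth becomes 3
  Position 17 '(': depth becomes 4
  Position 18 ')': depth becomes 3
  Position 19 ')': depth becomes 2
  Position 20 ')': depth becomes 1
  Position 21 ')': depth becomes 0
Maximum depth reached: 4

4


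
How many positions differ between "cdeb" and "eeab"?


Comparing "cdeb" and "eeab" position by position:
  Position 0: 'c' vs 'e' => DIFFER
  Position 1: 'd' vs 'e' => DIFFER
  Position 2: 'e' vs 'a' => DIFFER
  Position 3: 'b' vs 'b' => same
Positions that differ: 3

3


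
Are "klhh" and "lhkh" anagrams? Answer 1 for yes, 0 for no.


Strings: "klhh", "lhkh"
Sorted first:  hhkl
Sorted second: hhkl
Sorted forms match => anagrams

1


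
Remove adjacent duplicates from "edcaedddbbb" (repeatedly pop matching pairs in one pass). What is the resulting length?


Input: edcaedddbbb
Stack-based adjacent duplicate removal:
  Read 'e': push. Stack: e
  Read 'd': push. Stack: ed
  Read 'c': push. Stack: edc
  Read 'a': push. Stack: edca
  Read 'e': push. Stack: edcae
  Read 'd': push. Stack: edcaed
  Read 'd': matches stack top 'd' => pop. Stack: edcae
  Read 'd': push. Stack: edcaed
  Read 'b': push. Stack: edcaedb
  Read 'b': matches stack top 'b' => pop. Stack: edcaed
  Read 'b': push. Stack: edcaedb
Final stack: "edcaedb" (length 7)

7


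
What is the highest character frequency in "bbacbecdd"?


Input: bbacbecdd
Character counts:
  'a': 1
  'b': 3
  'c': 2
  'd': 2
  'e': 1
Maximum frequency: 3

3


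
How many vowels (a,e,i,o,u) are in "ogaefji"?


Input: ogaefji
Checking each character:
  'o' at position 0: vowel (running total: 1)
  'g' at position 1: consonant
  'a' at position 2: vowel (running total: 2)
  'e' at position 3: vowel (running total: 3)
  'f' at position 4: consonant
  'j' at position 5: consonant
  'i' at position 6: vowel (running total: 4)
Total vowels: 4

4


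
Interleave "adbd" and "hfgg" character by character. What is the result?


Interleaving "adbd" and "hfgg":
  Position 0: 'a' from first, 'h' from second => "ah"
  Position 1: 'd' from first, 'f' from second => "df"
  Position 2: 'b' from first, 'g' from second => "bg"
  Position 3: 'd' from first, 'g' from second => "dg"
Result: ahdfbgdg

ahdfbgdg


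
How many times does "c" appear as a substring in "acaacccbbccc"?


Searching for "c" in "acaacccbbccc"
Scanning each position:
  Position 0: "a" => no
  Position 1: "c" => MATCH
  Position 2: "a" => no
  Position 3: "a" => no
  Position 4: "c" => MATCH
  Position 5: "c" => MATCH
  Position 6: "c" => MATCH
  Position 7: "b" => no
  Position 8: "b" => no
  Position 9: "c" => MATCH
  Position 10: "c" => MATCH
  Position 11: "c" => MATCH
Total occurrences: 7

7


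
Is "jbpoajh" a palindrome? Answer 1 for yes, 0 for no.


Input: jbpoajh
Reversed: hjaopbj
  Compare pos 0 ('j') with pos 6 ('h'): MISMATCH
  Compare pos 1 ('b') with pos 5 ('j'): MISMATCH
  Compare pos 2 ('p') with pos 4 ('a'): MISMATCH
Result: not a palindrome

0


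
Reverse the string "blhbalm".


Input: blhbalm
Reading characters right to left:
  Position 6: 'm'
  Position 5: 'l'
  Position 4: 'a'
  Position 3: 'b'
  Position 2: 'h'
  Position 1: 'l'
  Position 0: 'b'
Reversed: mlabhlb

mlabhlb


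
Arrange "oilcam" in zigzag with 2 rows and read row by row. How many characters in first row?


Zigzag "oilcam" into 2 rows:
Placing characters:
  'o' => row 0
  'i' => row 1
  'l' => row 0
  'c' => row 1
  'a' => row 0
  'm' => row 1
Rows:
  Row 0: "ola"
  Row 1: "icm"
First row length: 3

3


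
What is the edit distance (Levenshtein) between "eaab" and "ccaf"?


Computing edit distance: "eaab" -> "ccaf"
DP table:
           c    c    a    f
      0    1    2    3    4
  e   1    1    2    3    4
  a   2    2    2    2    3
  a   3    3    3    2    3
  b   4    4    4    3    3
Edit distance = dp[4][4] = 3

3


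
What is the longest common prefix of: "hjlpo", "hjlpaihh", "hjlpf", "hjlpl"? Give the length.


Words: hjlpo, hjlpaihh, hjlpf, hjlpl
  Position 0: all 'h' => match
  Position 1: all 'j' => match
  Position 2: all 'l' => match
  Position 3: all 'p' => match
  Position 4: ('o', 'a', 'f', 'l') => mismatch, stop
LCP = "hjlp" (length 4)

4


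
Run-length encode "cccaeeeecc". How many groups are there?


Input: cccaeeeecc
Scanning for consecutive runs:
  Group 1: 'c' x 3 (positions 0-2)
  Group 2: 'a' x 1 (positions 3-3)
  Group 3: 'e' x 4 (positions 4-7)
  Group 4: 'c' x 2 (positions 8-9)
Total groups: 4

4


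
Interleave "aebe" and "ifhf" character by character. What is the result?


Interleaving "aebe" and "ifhf":
  Position 0: 'a' from first, 'i' from second => "ai"
  Position 1: 'e' from first, 'f' from second => "ef"
  Position 2: 'b' from first, 'h' from second => "bh"
  Position 3: 'e' from first, 'f' from second => "ef"
Result: aiefbhef

aiefbhef


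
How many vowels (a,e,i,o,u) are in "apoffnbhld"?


Input: apoffnbhld
Checking each character:
  'a' at position 0: vowel (running total: 1)
  'p' at position 1: consonant
  'o' at position 2: vowel (running total: 2)
  'f' at position 3: consonant
  'f' at position 4: consonant
  'n' at position 5: consonant
  'b' at position 6: consonant
  'h' at position 7: consonant
  'l' at position 8: consonant
  'd' at position 9: consonant
Total vowels: 2

2


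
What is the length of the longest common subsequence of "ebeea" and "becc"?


LCS of "ebeea" and "becc"
DP table:
           b    e    c    c
      0    0    0    0    0
  e   0    0    1    1    1
  b   0    1    1    1    1
  e   0    1    2    2    2
  e   0    1    2    2    2
  a   0    1    2    2    2
LCS length = dp[5][4] = 2

2


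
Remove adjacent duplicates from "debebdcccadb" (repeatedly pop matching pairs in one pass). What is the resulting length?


Input: debebdcccadb
Stack-based adjacent duplicate removal:
  Read 'd': push. Stack: d
  Read 'e': push. Stack: de
  Read 'b': push. Stack: deb
  Read 'e': push. Stack: debe
  Read 'b': push. Stack: debeb
  Read 'd': push. Stack: debebd
  Read 'c': push. Stack: debebdc
  Read 'c': matches stack top 'c' => pop. Stack: debebd
  Read 'c': push. Stack: debebdc
  Read 'a': push. Stack: debebdca
  Read 'd': push. Stack: debebdcad
  Read 'b': push. Stack: debebdcadb
Final stack: "debebdcadb" (length 10)

10


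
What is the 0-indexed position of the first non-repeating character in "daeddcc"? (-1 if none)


Input: daeddcc
Character frequencies:
  'a': 1
  'c': 2
  'd': 3
  'e': 1
Scanning left to right for freq == 1:
  Position 0 ('d'): freq=3, skip
  Position 1 ('a'): unique! => answer = 1

1


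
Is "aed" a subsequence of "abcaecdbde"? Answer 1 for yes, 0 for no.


Check if "aed" is a subsequence of "abcaecdbde"
Greedy scan:
  Position 0 ('a'): matches sub[0] = 'a'
  Position 1 ('b'): no match needed
  Position 2 ('c'): no match needed
  Position 3 ('a'): no match needed
  Position 4 ('e'): matches sub[1] = 'e'
  Position 5 ('c'): no match needed
  Position 6 ('d'): matches sub[2] = 'd'
  Position 7 ('b'): no match needed
  Position 8 ('d'): no match needed
  Position 9 ('e'): no match needed
All 3 characters matched => is a subsequence

1


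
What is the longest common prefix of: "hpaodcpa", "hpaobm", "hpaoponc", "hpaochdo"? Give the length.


Words: hpaodcpa, hpaobm, hpaoponc, hpaochdo
  Position 0: all 'h' => match
  Position 1: all 'p' => match
  Position 2: all 'a' => match
  Position 3: all 'o' => match
  Position 4: ('d', 'b', 'p', 'c') => mismatch, stop
LCP = "hpao" (length 4)

4


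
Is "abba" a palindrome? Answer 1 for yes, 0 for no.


Input: abba
Reversed: abba
  Compare pos 0 ('a') with pos 3 ('a'): match
  Compare pos 1 ('b') with pos 2 ('b'): match
Result: palindrome

1


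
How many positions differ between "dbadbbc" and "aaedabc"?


Comparing "dbadbbc" and "aaedabc" position by position:
  Position 0: 'd' vs 'a' => DIFFER
  Position 1: 'b' vs 'a' => DIFFER
  Position 2: 'a' vs 'e' => DIFFER
  Position 3: 'd' vs 'd' => same
  Position 4: 'b' vs 'a' => DIFFER
  Position 5: 'b' vs 'b' => same
  Position 6: 'c' vs 'c' => same
Positions that differ: 4

4


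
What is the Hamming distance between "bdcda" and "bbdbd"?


Comparing "bdcda" and "bbdbd" position by position:
  Position 0: 'b' vs 'b' => same
  Position 1: 'd' vs 'b' => differ
  Position 2: 'c' vs 'd' => differ
  Position 3: 'd' vs 'b' => differ
  Position 4: 'a' vs 'd' => differ
Total differences (Hamming distance): 4

4


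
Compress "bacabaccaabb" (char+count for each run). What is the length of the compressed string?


Input: bacabaccaabb
Runs:
  'b' x 1 => "b1"
  'a' x 1 => "a1"
  'c' x 1 => "c1"
  'a' x 1 => "a1"
  'b' x 1 => "b1"
  'a' x 1 => "a1"
  'c' x 2 => "c2"
  'a' x 2 => "a2"
  'b' x 2 => "b2"
Compressed: "b1a1c1a1b1a1c2a2b2"
Compressed length: 18

18


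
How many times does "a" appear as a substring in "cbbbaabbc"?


Searching for "a" in "cbbbaabbc"
Scanning each position:
  Position 0: "c" => no
  Position 1: "b" => no
  Position 2: "b" => no
  Position 3: "b" => no
  Position 4: "a" => MATCH
  Position 5: "a" => MATCH
  Position 6: "b" => no
  Position 7: "b" => no
  Position 8: "c" => no
Total occurrences: 2

2


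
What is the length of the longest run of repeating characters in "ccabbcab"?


Input: "ccabbcab"
Scanning for longest run:
  Position 1 ('c'): continues run of 'c', length=2
  Position 2 ('a'): new char, reset run to 1
  Position 3 ('b'): new char, reset run to 1
  Position 4 ('b'): continues run of 'b', length=2
  Position 5 ('c'): new char, reset run to 1
  Position 6 ('a'): new char, reset run to 1
  Position 7 ('b'): new char, reset run to 1
Longest run: 'c' with length 2

2


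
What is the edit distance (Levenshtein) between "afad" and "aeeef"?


Computing edit distance: "afad" -> "aeeef"
DP table:
           a    e    e    e    f
      0    1    2    3    4    5
  a   1    0    1    2    3    4
  f   2    1    1    2    3    3
  a   3    2    2    2    3    4
  d   4    3    3    3    3    4
Edit distance = dp[4][5] = 4

4


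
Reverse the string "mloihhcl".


Input: mloihhcl
Reading characters right to left:
  Position 7: 'l'
  Position 6: 'c'
  Position 5: 'h'
  Position 4: 'h'
  Position 3: 'i'
  Position 2: 'o'
  Position 1: 'l'
  Position 0: 'm'
Reversed: lchhiolm

lchhiolm


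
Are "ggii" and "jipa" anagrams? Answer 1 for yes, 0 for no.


Strings: "ggii", "jipa"
Sorted first:  ggii
Sorted second: aijp
Differ at position 0: 'g' vs 'a' => not anagrams

0


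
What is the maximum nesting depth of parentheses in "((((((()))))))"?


Input: "((((((()))))))"
Tracking depth:
  Position 0 '(': depth becomes 1
  Position 1 '(': depth becomes 2
  Position 2 '(': depth becomes 3
  Position 3 '(': depth becomes 4
  Position 4 '(': depth becomes 5
  Position 5 '(': depth becomes 6
  Position 6 '(': depth becomes 7
  Position 7 ')': depth becomes 6
  Position 8 ')': depth becomes 5
  Position 9 ')': depth becomes 4
  Position 10 ')': depth becomes 3
  Position 11 ')': depth becomes 2
  Position 12 ')': depth becomes 1
  Position 13 ')': depth becomes 0
Maximum depth reached: 7

7


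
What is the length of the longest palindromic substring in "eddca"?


Input: "eddca"
Checking substrings for palindromes:
  [1:3] "dd" (len 2) => palindrome
Longest palindromic substring: "dd" with length 2

2


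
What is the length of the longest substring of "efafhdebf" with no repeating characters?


Input: "efafhdebf"
Sliding window (track last position of each char):
  Position 0 ('e'): window [0,0] length 1 -- new best
  Position 1 ('f'): window [0,1] length 2 -- new best
  Position 2 ('a'): window [0,2] length 3 -- new best
  Position 3 ('f'): repeat (last at 1), move window start to 2
  Position 3 ('f'): window [2,3] length 2
  Position 4 ('h'): window [2,4] length 3
  Position 5 ('d'): window [2,5] length 4 -- new best
  Position 6 ('e'): window [2,6] length 5 -- new best
  Position 7 ('b'): window [2,7] length 6 -- new best
  Position 8 ('f'): repeat (last at 3), move window start to 4
  Position 8 ('f'): window [4,8] length 5
Longest substring with no repeats: "afhdeb" with length 6

6


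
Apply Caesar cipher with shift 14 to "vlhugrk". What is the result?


Caesar cipher: shift "vlhugrk" by 14
  'v' (pos 21) + 14 = pos 9 = 'j'
  'l' (pos 11) + 14 = pos 25 = 'z'
  'h' (pos 7) + 14 = pos 21 = 'v'
  'u' (pos 20) + 14 = pos 8 = 'i'
  'g' (pos 6) + 14 = pos 20 = 'u'
  'r' (pos 17) + 14 = pos 5 = 'f'
  'k' (pos 10) + 14 = pos 24 = 'y'
Result: jzviufy

jzviufy


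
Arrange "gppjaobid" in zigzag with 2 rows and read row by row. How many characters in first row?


Zigzag "gppjaobid" into 2 rows:
Placing characters:
  'g' => row 0
  'p' => row 1
  'p' => row 0
  'j' => row 1
  'a' => row 0
  'o' => row 1
  'b' => row 0
  'i' => row 1
  'd' => row 0
Rows:
  Row 0: "gpabd"
  Row 1: "pjoi"
First row length: 5

5


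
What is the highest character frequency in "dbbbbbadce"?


Input: dbbbbbadce
Character counts:
  'a': 1
  'b': 5
  'c': 1
  'd': 2
  'e': 1
Maximum frequency: 5

5


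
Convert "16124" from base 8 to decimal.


Input: "16124" in base 8
Positional expansion:
  Digit '1' (value 1) x 8^4 = 4096
  Digit '6' (value 6) x 8^3 = 3072
  Digit '1' (value 1) x 8^2 = 64
  Digit '2' (value 2) x 8^1 = 16
  Digit '4' (value 4) x 8^0 = 4
Sum = 7252

7252


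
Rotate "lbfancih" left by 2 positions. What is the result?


Input: "lbfancih", rotate left by 2
First 2 characters: "lb"
Remaining characters: "fancih"
Concatenate remaining + first: "fancih" + "lb" = "fancihlb"

fancihlb


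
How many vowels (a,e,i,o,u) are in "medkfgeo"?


Input: medkfgeo
Checking each character:
  'm' at position 0: consonant
  'e' at position 1: vowel (running total: 1)
  'd' at position 2: consonant
  'k' at position 3: consonant
  'f' at position 4: consonant
  'g' at position 5: consonant
  'e' at position 6: vowel (running total: 2)
  'o' at position 7: vowel (running total: 3)
Total vowels: 3

3


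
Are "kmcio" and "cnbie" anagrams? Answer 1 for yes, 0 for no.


Strings: "kmcio", "cnbie"
Sorted first:  cikmo
Sorted second: bcein
Differ at position 0: 'c' vs 'b' => not anagrams

0


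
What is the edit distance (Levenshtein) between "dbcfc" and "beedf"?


Computing edit distance: "dbcfc" -> "beedf"
DP table:
           b    e    e    d    f
      0    1    2    3    4    5
  d   1    1    2    3    3    4
  b   2    1    2    3    4    4
  c   3    2    2    3    4    5
  f   4    3    3    3    4    4
  c   5    4    4    4    4    5
Edit distance = dp[5][5] = 5

5


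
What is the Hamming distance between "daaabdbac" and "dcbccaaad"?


Comparing "daaabdbac" and "dcbccaaad" position by position:
  Position 0: 'd' vs 'd' => same
  Position 1: 'a' vs 'c' => differ
  Position 2: 'a' vs 'b' => differ
  Position 3: 'a' vs 'c' => differ
  Position 4: 'b' vs 'c' => differ
  Position 5: 'd' vs 'a' => differ
  Position 6: 'b' vs 'a' => differ
  Position 7: 'a' vs 'a' => same
  Position 8: 'c' vs 'd' => differ
Total differences (Hamming distance): 7

7


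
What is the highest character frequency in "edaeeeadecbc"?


Input: edaeeeadecbc
Character counts:
  'a': 2
  'b': 1
  'c': 2
  'd': 2
  'e': 5
Maximum frequency: 5

5


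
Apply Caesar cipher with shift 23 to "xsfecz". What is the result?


Caesar cipher: shift "xsfecz" by 23
  'x' (pos 23) + 23 = pos 20 = 'u'
  's' (pos 18) + 23 = pos 15 = 'p'
  'f' (pos 5) + 23 = pos 2 = 'c'
  'e' (pos 4) + 23 = pos 1 = 'b'
  'c' (pos 2) + 23 = pos 25 = 'z'
  'z' (pos 25) + 23 = pos 22 = 'w'
Result: upcbzw

upcbzw


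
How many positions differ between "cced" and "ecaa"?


Comparing "cced" and "ecaa" position by position:
  Position 0: 'c' vs 'e' => DIFFER
  Position 1: 'c' vs 'c' => same
  Position 2: 'e' vs 'a' => DIFFER
  Position 3: 'd' vs 'a' => DIFFER
Positions that differ: 3

3


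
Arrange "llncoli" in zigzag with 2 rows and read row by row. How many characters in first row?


Zigzag "llncoli" into 2 rows:
Placing characters:
  'l' => row 0
  'l' => row 1
  'n' => row 0
  'c' => row 1
  'o' => row 0
  'l' => row 1
  'i' => row 0
Rows:
  Row 0: "lnoi"
  Row 1: "lcl"
First row length: 4

4


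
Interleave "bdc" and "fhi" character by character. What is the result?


Interleaving "bdc" and "fhi":
  Position 0: 'b' from first, 'f' from second => "bf"
  Position 1: 'd' from first, 'h' from second => "dh"
  Position 2: 'c' from first, 'i' from second => "ci"
Result: bfdhci

bfdhci


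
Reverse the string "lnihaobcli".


Input: lnihaobcli
Reading characters right to left:
  Position 9: 'i'
  Position 8: 'l'
  Position 7: 'c'
  Position 6: 'b'
  Position 5: 'o'
  Position 4: 'a'
  Position 3: 'h'
  Position 2: 'i'
  Position 1: 'n'
  Position 0: 'l'
Reversed: ilcboahinl

ilcboahinl


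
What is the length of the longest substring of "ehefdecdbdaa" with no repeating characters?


Input: "ehefdecdbdaa"
Sliding window (track last position of each char):
  Position 0 ('e'): window [0,0] length 1 -- new best
  Position 1 ('h'): window [0,1] length 2 -- new best
  Position 2 ('e'): repeat (last at 0), move window start to 1
  Position 2 ('e'): window [1,2] length 2
  Position 3 ('f'): window [1,3] length 3 -- new best
  Position 4 ('d'): window [1,4] length 4 -- new best
  Position 5 ('e'): repeat (last at 2), move window start to 3
  Position 5 ('e'): window [3,5] length 3
  Position 6 ('c'): window [3,6] length 4
  Position 7 ('d'): repeat (last at 4), move window start to 5
  Position 7 ('d'): window [5,7] length 3
  Position 8 ('b'): window [5,8] length 4
  Position 9 ('d'): repeat (last at 7), move window start to 8
  Position 9 ('d'): window [8,9] length 2
  Position 10 ('a'): window [8,10] length 3
  Position 11 ('a'): repeat (last at 10), move window start to 11
  Position 11 ('a'): window [11,11] length 1
Longest substring with no repeats: "hefd" with length 4

4


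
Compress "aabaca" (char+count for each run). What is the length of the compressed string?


Input: aabaca
Runs:
  'a' x 2 => "a2"
  'b' x 1 => "b1"
  'a' x 1 => "a1"
  'c' x 1 => "c1"
  'a' x 1 => "a1"
Compressed: "a2b1a1c1a1"
Compressed length: 10

10


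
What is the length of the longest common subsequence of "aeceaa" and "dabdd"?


LCS of "aeceaa" and "dabdd"
DP table:
           d    a    b    d    d
      0    0    0    0    0    0
  a   0    0    1    1    1    1
  e   0    0    1    1    1    1
  c   0    0    1    1    1    1
  e   0    0    1    1    1    1
  a   0    0    1    1    1    1
  a   0    0    1    1    1    1
LCS length = dp[6][5] = 1

1


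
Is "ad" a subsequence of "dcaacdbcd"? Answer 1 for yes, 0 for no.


Check if "ad" is a subsequence of "dcaacdbcd"
Greedy scan:
  Position 0 ('d'): no match needed
  Position 1 ('c'): no match needed
  Position 2 ('a'): matches sub[0] = 'a'
  Position 3 ('a'): no match needed
  Position 4 ('c'): no match needed
  Position 5 ('d'): matches sub[1] = 'd'
  Position 6 ('b'): no match needed
  Position 7 ('c'): no match needed
  Position 8 ('d'): no match needed
All 2 characters matched => is a subsequence

1


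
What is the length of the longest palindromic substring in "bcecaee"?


Input: "bcecaee"
Checking substrings for palindromes:
  [1:4] "cec" (len 3) => palindrome
  [5:7] "ee" (len 2) => palindrome
Longest palindromic substring: "cec" with length 3

3


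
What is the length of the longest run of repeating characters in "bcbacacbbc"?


Input: "bcbacacbbc"
Scanning for longest run:
  Position 1 ('c'): new char, reset run to 1
  Position 2 ('b'): new char, reset run to 1
  Position 3 ('a'): new char, reset run to 1
  Position 4 ('c'): new char, reset run to 1
  Position 5 ('a'): new char, reset run to 1
  Position 6 ('c'): new char, reset run to 1
  Position 7 ('b'): new char, reset run to 1
  Position 8 ('b'): continues run of 'b', length=2
  Position 9 ('c'): new char, reset run to 1
Longest run: 'b' with length 2

2


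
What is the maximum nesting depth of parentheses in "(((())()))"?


Input: "(((())()))"
Tracking depth:
  Position 0 '(': depth becomes 1
  Position 1 '(': depth becomes 2
  Position 2 '(': depth becomes 3
  Position 3 '(': depth becomes 4
  Position 4 ')': depth becomes 3
  Position 5 ')': depth becomes 2
  Position 6 '(': depth becomes 3
  Position 7 ')': depth becomes 2
  Position 8 ')': depth becomes 1
  Position 9 ')': depth becomes 0
Maximum depth reached: 4

4


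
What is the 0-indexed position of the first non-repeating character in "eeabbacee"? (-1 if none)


Input: eeabbacee
Character frequencies:
  'a': 2
  'b': 2
  'c': 1
  'e': 4
Scanning left to right for freq == 1:
  Position 0 ('e'): freq=4, skip
  Position 1 ('e'): freq=4, skip
  Position 2 ('a'): freq=2, skip
  Position 3 ('b'): freq=2, skip
  Position 4 ('b'): freq=2, skip
  Position 5 ('a'): freq=2, skip
  Position 6 ('c'): unique! => answer = 6

6


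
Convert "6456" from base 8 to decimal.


Input: "6456" in base 8
Positional expansion:
  Digit '6' (value 6) x 8^3 = 3072
  Digit '4' (value 4) x 8^2 = 256
  Digit '5' (value 5) x 8^1 = 40
  Digit '6' (value 6) x 8^0 = 6
Sum = 3374

3374


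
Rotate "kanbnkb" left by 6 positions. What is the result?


Input: "kanbnkb", rotate left by 6
First 6 characters: "kanbnk"
Remaining characters: "b"
Concatenate remaining + first: "b" + "kanbnk" = "bkanbnk"

bkanbnk


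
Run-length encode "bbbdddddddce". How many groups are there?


Input: bbbdddddddce
Scanning for consecutive runs:
  Group 1: 'b' x 3 (positions 0-2)
  Group 2: 'd' x 7 (positions 3-9)
  Group 3: 'c' x 1 (positions 10-10)
  Group 4: 'e' x 1 (positions 11-11)
Total groups: 4

4


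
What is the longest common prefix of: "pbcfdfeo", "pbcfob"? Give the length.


Words: pbcfdfeo, pbcfob
  Position 0: all 'p' => match
  Position 1: all 'b' => match
  Position 2: all 'c' => match
  Position 3: all 'f' => match
  Position 4: ('d', 'o') => mismatch, stop
LCP = "pbcf" (length 4)

4


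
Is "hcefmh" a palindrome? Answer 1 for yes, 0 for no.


Input: hcefmh
Reversed: hmfech
  Compare pos 0 ('h') with pos 5 ('h'): match
  Compare pos 1 ('c') with pos 4 ('m'): MISMATCH
  Compare pos 2 ('e') with pos 3 ('f'): MISMATCH
Result: not a palindrome

0


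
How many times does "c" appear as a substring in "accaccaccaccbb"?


Searching for "c" in "accaccaccaccbb"
Scanning each position:
  Position 0: "a" => no
  Position 1: "c" => MATCH
  Position 2: "c" => MATCH
  Position 3: "a" => no
  Position 4: "c" => MATCH
  Position 5: "c" => MATCH
  Position 6: "a" => no
  Position 7: "c" => MATCH
  Position 8: "c" => MATCH
  Position 9: "a" => no
  Position 10: "c" => MATCH
  Position 11: "c" => MATCH
  Position 12: "b" => no
  Position 13: "b" => no
Total occurrences: 8

8


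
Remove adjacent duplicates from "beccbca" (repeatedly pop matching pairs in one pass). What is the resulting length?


Input: beccbca
Stack-based adjacent duplicate removal:
  Read 'b': push. Stack: b
  Read 'e': push. Stack: be
  Read 'c': push. Stack: bec
  Read 'c': matches stack top 'c' => pop. Stack: be
  Read 'b': push. Stack: beb
  Read 'c': push. Stack: bebc
  Read 'a': push. Stack: bebca
Final stack: "bebca" (length 5)

5


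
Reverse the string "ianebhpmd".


Input: ianebhpmd
Reading characters right to left:
  Position 8: 'd'
  Position 7: 'm'
  Position 6: 'p'
  Position 5: 'h'
  Position 4: 'b'
  Position 3: 'e'
  Position 2: 'n'
  Position 1: 'a'
  Position 0: 'i'
Reversed: dmphbenai

dmphbenai


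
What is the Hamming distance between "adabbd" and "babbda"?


Comparing "adabbd" and "babbda" position by position:
  Position 0: 'a' vs 'b' => differ
  Position 1: 'd' vs 'a' => differ
  Position 2: 'a' vs 'b' => differ
  Position 3: 'b' vs 'b' => same
  Position 4: 'b' vs 'd' => differ
  Position 5: 'd' vs 'a' => differ
Total differences (Hamming distance): 5

5


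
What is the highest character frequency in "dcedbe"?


Input: dcedbe
Character counts:
  'b': 1
  'c': 1
  'd': 2
  'e': 2
Maximum frequency: 2

2


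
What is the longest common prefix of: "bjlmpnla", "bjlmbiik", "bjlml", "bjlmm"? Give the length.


Words: bjlmpnla, bjlmbiik, bjlml, bjlmm
  Position 0: all 'b' => match
  Position 1: all 'j' => match
  Position 2: all 'l' => match
  Position 3: all 'm' => match
  Position 4: ('p', 'b', 'l', 'm') => mismatch, stop
LCP = "bjlm" (length 4)

4


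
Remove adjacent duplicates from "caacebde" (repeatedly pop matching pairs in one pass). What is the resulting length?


Input: caacebde
Stack-based adjacent duplicate removal:
  Read 'c': push. Stack: c
  Read 'a': push. Stack: ca
  Read 'a': matches stack top 'a' => pop. Stack: c
  Read 'c': matches stack top 'c' => pop. Stack: (empty)
  Read 'e': push. Stack: e
  Read 'b': push. Stack: eb
  Read 'd': push. Stack: ebd
  Read 'e': push. Stack: ebde
Final stack: "ebde" (length 4)

4


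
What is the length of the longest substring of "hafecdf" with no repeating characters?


Input: "hafecdf"
Sliding window (track last position of each char):
  Position 0 ('h'): window [0,0] length 1 -- new best
  Position 1 ('a'): window [0,1] length 2 -- new best
  Position 2 ('f'): window [0,2] length 3 -- new best
  Position 3 ('e'): window [0,3] length 4 -- new best
  Position 4 ('c'): window [0,4] length 5 -- new best
  Position 5 ('d'): window [0,5] length 6 -- new best
  Position 6 ('f'): repeat (last at 2), move window start to 3
  Position 6 ('f'): window [3,6] length 4
Longest substring with no repeats: "hafecd" with length 6

6
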